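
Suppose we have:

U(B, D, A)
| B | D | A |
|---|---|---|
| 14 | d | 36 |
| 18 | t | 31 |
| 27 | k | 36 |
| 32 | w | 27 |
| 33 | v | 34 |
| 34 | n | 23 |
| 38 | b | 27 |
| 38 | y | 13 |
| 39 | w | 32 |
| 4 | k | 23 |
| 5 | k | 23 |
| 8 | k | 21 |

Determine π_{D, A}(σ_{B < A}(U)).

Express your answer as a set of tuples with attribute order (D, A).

Selection B < A: {(14, d, 36), (18, t, 31), (27, k, 36), (33, v, 34), (4, k, 23), (5, k, 23), (8, k, 21)}
π[D, A]: project onto (D, A) (1 duplicate(s) eliminated) → {(d, 36), (k, 21), (k, 23), (k, 36), (t, 31), (v, 34)}

{(d, 36), (k, 21), (k, 23), (k, 36), (t, 31), (v, 34)}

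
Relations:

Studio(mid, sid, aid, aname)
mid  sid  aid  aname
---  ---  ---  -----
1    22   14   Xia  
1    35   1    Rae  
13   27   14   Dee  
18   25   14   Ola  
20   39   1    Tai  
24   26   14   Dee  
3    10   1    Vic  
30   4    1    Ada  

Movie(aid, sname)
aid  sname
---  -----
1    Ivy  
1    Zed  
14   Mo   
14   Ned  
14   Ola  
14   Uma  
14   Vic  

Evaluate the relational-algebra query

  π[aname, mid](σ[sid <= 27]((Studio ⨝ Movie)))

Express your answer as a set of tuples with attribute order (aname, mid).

{(Ada, 30), (Dee, 13), (Dee, 24), (Ola, 18), (Vic, 3), (Xia, 1)}

Studio ⋈ Movie (natural join on aid): {(1, 22, 14, Xia, Mo), (1, 22, 14, Xia, Ned), (1, 22, 14, Xia, Ola), (1, 22, 14, Xia, Uma), (1, 22, 14, Xia, Vic), (1, 35, 1, Rae, Ivy), (1, 35, 1, Rae, Zed), (13, 27, 14, Dee, Mo), (13, 27, 14, Dee, Ned), (13, 27, 14, Dee, Ola), (13, 27, 14, Dee, Uma), (13, 27, 14, Dee, Vic), (18, 25, 14, Ola, Mo), (18, 25, 14, Ola, Ned), (18, 25, 14, Ola, Ola), (18, 25, 14, Ola, Uma), (18, 25, 14, Ola, Vic), (20, 39, 1, Tai, Ivy), (20, 39, 1, Tai, Zed), (24, 26, 14, Dee, Mo), (24, 26, 14, Dee, Ned), (24, 26, 14, Dee, Ola), (24, 26, 14, Dee, Uma), (24, 26, 14, Dee, Vic), (3, 10, 1, Vic, Ivy), (3, 10, 1, Vic, Zed), (30, 4, 1, Ada, Ivy), (30, 4, 1, Ada, Zed)}
Apply σ_{sid <= 27}; surviving tuples: {(1, 22, 14, Xia, Mo), (1, 22, 14, Xia, Ned), (1, 22, 14, Xia, Ola), (1, 22, 14, Xia, Uma), (1, 22, 14, Xia, Vic), (13, 27, 14, Dee, Mo), (13, 27, 14, Dee, Ned), (13, 27, 14, Dee, Ola), (13, 27, 14, Dee, Uma), (13, 27, 14, Dee, Vic), (18, 25, 14, Ola, Mo), (18, 25, 14, Ola, Ned), (18, 25, 14, Ola, Ola), (18, 25, 14, Ola, Uma), (18, 25, 14, Ola, Vic), (24, 26, 14, Dee, Mo), (24, 26, 14, Dee, Ned), (24, 26, 14, Dee, Ola), (24, 26, 14, Dee, Uma), (24, 26, 14, Dee, Vic), (3, 10, 1, Vic, Ivy), (3, 10, 1, Vic, Zed), (30, 4, 1, Ada, Ivy), (30, 4, 1, Ada, Zed)}
π_{aname, mid} gives {(Ada, 30), (Dee, 13), (Dee, 24), (Ola, 18), (Vic, 3), (Xia, 1)} (18 duplicate(s) eliminated).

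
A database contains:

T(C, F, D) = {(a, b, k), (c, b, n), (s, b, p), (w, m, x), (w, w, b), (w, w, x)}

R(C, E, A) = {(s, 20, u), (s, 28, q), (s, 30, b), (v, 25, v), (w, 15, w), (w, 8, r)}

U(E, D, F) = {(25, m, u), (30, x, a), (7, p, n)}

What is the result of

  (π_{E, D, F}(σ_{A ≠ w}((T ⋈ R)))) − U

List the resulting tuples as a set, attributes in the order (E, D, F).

Natural join on C: {(s, b, p, 20, u), (s, b, p, 28, q), (s, b, p, 30, b), (w, m, x, 15, w), (w, m, x, 8, r), (w, w, b, 15, w), (w, w, b, 8, r), (w, w, x, 15, w), (w, w, x, 8, r)}
Apply σ_{A ≠ w}; surviving tuples: {(s, b, p, 20, u), (s, b, p, 28, q), (s, b, p, 30, b), (w, m, x, 8, r), (w, w, b, 8, r), (w, w, x, 8, r)}
Keep only column(s) E, D, F: {(20, p, b), (28, p, b), (30, p, b), (8, b, w), (8, x, m), (8, x, w)}
Set difference of the two operands is {(20, p, b), (28, p, b), (30, p, b), (8, b, w), (8, x, m), (8, x, w)}.

{(20, p, b), (28, p, b), (30, p, b), (8, b, w), (8, x, m), (8, x, w)}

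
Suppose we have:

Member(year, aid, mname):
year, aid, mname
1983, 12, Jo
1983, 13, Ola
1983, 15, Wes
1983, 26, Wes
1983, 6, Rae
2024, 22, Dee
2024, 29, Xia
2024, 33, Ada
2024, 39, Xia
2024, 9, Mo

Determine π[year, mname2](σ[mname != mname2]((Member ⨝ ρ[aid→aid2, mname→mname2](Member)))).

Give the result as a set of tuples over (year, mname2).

{(1983, Jo), (1983, Ola), (1983, Rae), (1983, Wes), (2024, Ada), (2024, Dee), (2024, Mo), (2024, Xia)}

ρ[aid→aid2, mname→mname2]: schema becomes (year, aid2, mname2); tuples unchanged.
Member ⋈ ρ[aid→aid2, mname→mname2](Member) (natural join on year): {(1983, 12, Jo, 12, Jo), (1983, 12, Jo, 13, Ola), (1983, 12, Jo, 15, Wes), (1983, 12, Jo, 26, Wes), (1983, 12, Jo, 6, Rae), (1983, 13, Ola, 12, Jo), (1983, 13, Ola, 13, Ola), (1983, 13, Ola, 15, Wes), (1983, 13, Ola, 26, Wes), (1983, 13, Ola, 6, Rae), (1983, 15, Wes, 12, Jo), (1983, 15, Wes, 13, Ola), (1983, 15, Wes, 15, Wes), (1983, 15, Wes, 26, Wes), (1983, 15, Wes, 6, Rae), (1983, 26, Wes, 12, Jo), (1983, 26, Wes, 13, Ola), (1983, 26, Wes, 15, Wes), (1983, 26, Wes, 26, Wes), (1983, 26, Wes, 6, Rae), (1983, 6, Rae, 12, Jo), (1983, 6, Rae, 13, Ola), (1983, 6, Rae, 15, Wes), (1983, 6, Rae, 26, Wes), (1983, 6, Rae, 6, Rae), (2024, 22, Dee, 22, Dee), (2024, 22, Dee, 29, Xia), (2024, 22, Dee, 33, Ada), (2024, 22, Dee, 39, Xia), (2024, 22, Dee, 9, Mo), (2024, 29, Xia, 22, Dee), (2024, 29, Xia, 29, Xia), (2024, 29, Xia, 33, Ada), (2024, 29, Xia, 39, Xia), (2024, 29, Xia, 9, Mo), (2024, 33, Ada, 22, Dee), (2024, 33, Ada, 29, Xia), (2024, 33, Ada, 33, Ada), (2024, 33, Ada, 39, Xia), (2024, 33, Ada, 9, Mo), (2024, 39, Xia, 22, Dee), (2024, 39, Xia, 29, Xia), (2024, 39, Xia, 33, Ada), (2024, 39, Xia, 39, Xia), (2024, 39, Xia, 9, Mo), (2024, 9, Mo, 22, Dee), (2024, 9, Mo, 29, Xia), (2024, 9, Mo, 33, Ada), (2024, 9, Mo, 39, Xia), (2024, 9, Mo, 9, Mo)}
Filtering on mname != mname2 leaves {(1983, 12, Jo, 13, Ola), (1983, 12, Jo, 15, Wes), (1983, 12, Jo, 26, Wes), (1983, 12, Jo, 6, Rae), (1983, 13, Ola, 12, Jo), (1983, 13, Ola, 15, Wes), (1983, 13, Ola, 26, Wes), (1983, 13, Ola, 6, Rae), (1983, 15, Wes, 12, Jo), (1983, 15, Wes, 13, Ola), (1983, 15, Wes, 6, Rae), (1983, 26, Wes, 12, Jo), (1983, 26, Wes, 13, Ola), (1983, 26, Wes, 6, Rae), (1983, 6, Rae, 12, Jo), (1983, 6, Rae, 13, Ola), (1983, 6, Rae, 15, Wes), (1983, 6, Rae, 26, Wes), (2024, 22, Dee, 29, Xia), (2024, 22, Dee, 33, Ada), (2024, 22, Dee, 39, Xia), (2024, 22, Dee, 9, Mo), (2024, 29, Xia, 22, Dee), (2024, 29, Xia, 33, Ada), (2024, 29, Xia, 9, Mo), (2024, 33, Ada, 22, Dee), (2024, 33, Ada, 29, Xia), (2024, 33, Ada, 39, Xia), (2024, 33, Ada, 9, Mo), (2024, 39, Xia, 22, Dee), (2024, 39, Xia, 33, Ada), (2024, 39, Xia, 9, Mo), (2024, 9, Mo, 22, Dee), (2024, 9, Mo, 29, Xia), (2024, 9, Mo, 33, Ada), (2024, 9, Mo, 39, Xia)}.
Keep only column(s) year, mname2 (28 duplicate(s) eliminated): {(1983, Jo), (1983, Ola), (1983, Rae), (1983, Wes), (2024, Ada), (2024, Dee), (2024, Mo), (2024, Xia)}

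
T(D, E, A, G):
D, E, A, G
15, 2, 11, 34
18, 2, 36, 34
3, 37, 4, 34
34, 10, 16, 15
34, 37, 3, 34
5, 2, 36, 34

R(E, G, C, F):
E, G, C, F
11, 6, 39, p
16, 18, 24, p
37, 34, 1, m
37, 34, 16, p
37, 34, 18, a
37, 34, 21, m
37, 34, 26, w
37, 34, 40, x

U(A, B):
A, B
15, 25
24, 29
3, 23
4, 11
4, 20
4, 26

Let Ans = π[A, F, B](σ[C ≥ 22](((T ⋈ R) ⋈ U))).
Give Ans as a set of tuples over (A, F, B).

{(3, w, 23), (3, x, 23), (4, w, 11), (4, w, 20), (4, w, 26), (4, x, 11), (4, x, 20), (4, x, 26)}

Natural join on E, G: {(3, 37, 4, 34, 1, m), (3, 37, 4, 34, 16, p), (3, 37, 4, 34, 18, a), (3, 37, 4, 34, 21, m), (3, 37, 4, 34, 26, w), (3, 37, 4, 34, 40, x), (34, 37, 3, 34, 1, m), (34, 37, 3, 34, 16, p), (34, 37, 3, 34, 18, a), (34, 37, 3, 34, 21, m), (34, 37, 3, 34, 26, w), (34, 37, 3, 34, 40, x)}
Natural join on A: {(3, 37, 4, 34, 1, m, 11), (3, 37, 4, 34, 1, m, 20), (3, 37, 4, 34, 1, m, 26), (3, 37, 4, 34, 16, p, 11), (3, 37, 4, 34, 16, p, 20), (3, 37, 4, 34, 16, p, 26), (3, 37, 4, 34, 18, a, 11), (3, 37, 4, 34, 18, a, 20), (3, 37, 4, 34, 18, a, 26), (3, 37, 4, 34, 21, m, 11), (3, 37, 4, 34, 21, m, 20), (3, 37, 4, 34, 21, m, 26), (3, 37, 4, 34, 26, w, 11), (3, 37, 4, 34, 26, w, 20), (3, 37, 4, 34, 26, w, 26), (3, 37, 4, 34, 40, x, 11), (3, 37, 4, 34, 40, x, 20), (3, 37, 4, 34, 40, x, 26), (34, 37, 3, 34, 1, m, 23), (34, 37, 3, 34, 16, p, 23), (34, 37, 3, 34, 18, a, 23), (34, 37, 3, 34, 21, m, 23), (34, 37, 3, 34, 26, w, 23), (34, 37, 3, 34, 40, x, 23)}
Filtering on C ≥ 22 leaves {(3, 37, 4, 34, 26, w, 11), (3, 37, 4, 34, 26, w, 20), (3, 37, 4, 34, 26, w, 26), (3, 37, 4, 34, 40, x, 11), (3, 37, 4, 34, 40, x, 20), (3, 37, 4, 34, 40, x, 26), (34, 37, 3, 34, 26, w, 23), (34, 37, 3, 34, 40, x, 23)}.
Keep only column(s) A, F, B: {(3, w, 23), (3, x, 23), (4, w, 11), (4, w, 20), (4, w, 26), (4, x, 11), (4, x, 20), (4, x, 26)}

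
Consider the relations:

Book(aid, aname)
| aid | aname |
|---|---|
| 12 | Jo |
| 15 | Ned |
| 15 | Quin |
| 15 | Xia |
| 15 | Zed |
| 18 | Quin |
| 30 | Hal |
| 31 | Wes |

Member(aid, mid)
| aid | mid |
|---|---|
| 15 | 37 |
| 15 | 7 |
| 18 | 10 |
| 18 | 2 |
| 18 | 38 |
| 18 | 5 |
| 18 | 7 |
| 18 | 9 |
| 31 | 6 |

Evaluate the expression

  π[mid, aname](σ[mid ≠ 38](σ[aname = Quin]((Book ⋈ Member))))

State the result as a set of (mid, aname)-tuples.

{(10, Quin), (2, Quin), (37, Quin), (5, Quin), (7, Quin), (9, Quin)}

Natural join on aid: {(15, Ned, 37), (15, Ned, 7), (15, Quin, 37), (15, Quin, 7), (15, Xia, 37), (15, Xia, 7), (15, Zed, 37), (15, Zed, 7), (18, Quin, 10), (18, Quin, 2), (18, Quin, 38), (18, Quin, 5), (18, Quin, 7), (18, Quin, 9), (31, Wes, 6)}
Selection aname = Quin: {(15, Quin, 37), (15, Quin, 7), (18, Quin, 10), (18, Quin, 2), (18, Quin, 38), (18, Quin, 5), (18, Quin, 7), (18, Quin, 9)}
Selection mid ≠ 38: {(15, Quin, 37), (15, Quin, 7), (18, Quin, 10), (18, Quin, 2), (18, Quin, 5), (18, Quin, 7), (18, Quin, 9)}
Keep only column(s) mid, aname (1 duplicate(s) eliminated): {(10, Quin), (2, Quin), (37, Quin), (5, Quin), (7, Quin), (9, Quin)}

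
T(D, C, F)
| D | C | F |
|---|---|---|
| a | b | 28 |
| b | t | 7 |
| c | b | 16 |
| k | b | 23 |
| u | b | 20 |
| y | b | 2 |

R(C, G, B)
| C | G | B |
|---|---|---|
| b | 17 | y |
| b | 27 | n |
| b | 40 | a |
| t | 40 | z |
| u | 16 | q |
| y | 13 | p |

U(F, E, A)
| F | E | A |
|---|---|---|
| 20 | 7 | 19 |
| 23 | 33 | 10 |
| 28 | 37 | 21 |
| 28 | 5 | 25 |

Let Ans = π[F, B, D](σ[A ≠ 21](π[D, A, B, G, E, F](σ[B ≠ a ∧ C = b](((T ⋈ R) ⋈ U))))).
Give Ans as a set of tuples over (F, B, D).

Natural join on C: {(a, b, 28, 17, y), (a, b, 28, 27, n), (a, b, 28, 40, a), (b, t, 7, 40, z), (c, b, 16, 17, y), (c, b, 16, 27, n), (c, b, 16, 40, a), (k, b, 23, 17, y), (k, b, 23, 27, n), (k, b, 23, 40, a), (u, b, 20, 17, y), (u, b, 20, 27, n), (u, b, 20, 40, a), (y, b, 2, 17, y), (y, b, 2, 27, n), (y, b, 2, 40, a)}
Natural join on F: {(a, b, 28, 17, y, 37, 21), (a, b, 28, 17, y, 5, 25), (a, b, 28, 27, n, 37, 21), (a, b, 28, 27, n, 5, 25), (a, b, 28, 40, a, 37, 21), (a, b, 28, 40, a, 5, 25), (k, b, 23, 17, y, 33, 10), (k, b, 23, 27, n, 33, 10), (k, b, 23, 40, a, 33, 10), (u, b, 20, 17, y, 7, 19), (u, b, 20, 27, n, 7, 19), (u, b, 20, 40, a, 7, 19)}
Filtering on B ≠ a ∧ C = b leaves {(a, b, 28, 17, y, 37, 21), (a, b, 28, 17, y, 5, 25), (a, b, 28, 27, n, 37, 21), (a, b, 28, 27, n, 5, 25), (k, b, 23, 17, y, 33, 10), (k, b, 23, 27, n, 33, 10), (u, b, 20, 17, y, 7, 19), (u, b, 20, 27, n, 7, 19)}.
π[D, A, B, G, E, F]: project onto (D, A, B, G, E, F) → {(a, 21, n, 27, 37, 28), (a, 21, y, 17, 37, 28), (a, 25, n, 27, 5, 28), (a, 25, y, 17, 5, 28), (k, 10, n, 27, 33, 23), (k, 10, y, 17, 33, 23), (u, 19, n, 27, 7, 20), (u, 19, y, 17, 7, 20)}
Filtering on A ≠ 21 leaves {(a, 25, n, 27, 5, 28), (a, 25, y, 17, 5, 28), (k, 10, n, 27, 33, 23), (k, 10, y, 17, 33, 23), (u, 19, n, 27, 7, 20), (u, 19, y, 17, 7, 20)}.
π[F, B, D]: project onto (F, B, D) → {(20, n, u), (20, y, u), (23, n, k), (23, y, k), (28, n, a), (28, y, a)}

{(20, n, u), (20, y, u), (23, n, k), (23, y, k), (28, n, a), (28, y, a)}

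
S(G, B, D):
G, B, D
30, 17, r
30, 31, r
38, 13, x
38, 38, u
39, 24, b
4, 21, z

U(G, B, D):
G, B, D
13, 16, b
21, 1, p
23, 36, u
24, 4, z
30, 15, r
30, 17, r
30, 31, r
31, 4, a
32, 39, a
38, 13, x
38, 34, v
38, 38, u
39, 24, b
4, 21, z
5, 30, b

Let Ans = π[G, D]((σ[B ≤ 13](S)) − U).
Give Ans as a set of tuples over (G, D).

Filtering on B ≤ 13 leaves {(38, 13, x)}.
Set difference of the two operands is {}.
Keep only column(s) G, D: {}

{}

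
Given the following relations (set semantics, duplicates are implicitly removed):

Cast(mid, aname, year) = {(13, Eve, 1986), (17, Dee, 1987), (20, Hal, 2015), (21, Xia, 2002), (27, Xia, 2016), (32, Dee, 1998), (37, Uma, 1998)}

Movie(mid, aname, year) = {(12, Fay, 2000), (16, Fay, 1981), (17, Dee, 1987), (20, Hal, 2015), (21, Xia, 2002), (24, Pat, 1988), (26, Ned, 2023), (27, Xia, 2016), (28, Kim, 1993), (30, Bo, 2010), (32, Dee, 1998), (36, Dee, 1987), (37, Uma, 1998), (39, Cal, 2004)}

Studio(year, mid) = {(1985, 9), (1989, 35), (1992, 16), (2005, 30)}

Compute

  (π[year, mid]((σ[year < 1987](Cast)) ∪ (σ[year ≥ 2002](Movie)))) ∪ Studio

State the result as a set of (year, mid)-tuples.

{(1985, 9), (1986, 13), (1989, 35), (1992, 16), (2002, 21), (2004, 39), (2005, 30), (2010, 30), (2015, 20), (2016, 27), (2023, 26)}

Filtering on year < 1987 leaves {(13, Eve, 1986)}.
Filtering on year ≥ 2002 leaves {(20, Hal, 2015), (21, Xia, 2002), (26, Ned, 2023), (27, Xia, 2016), (30, Bo, 2010), (39, Cal, 2004)}.
Taking the union: {(13, Eve, 1986), (20, Hal, 2015), (21, Xia, 2002), (26, Ned, 2023), (27, Xia, 2016), (30, Bo, 2010), (39, Cal, 2004)}
Projecting to year, mid: {(1986, 13), (2002, 21), (2004, 39), (2010, 30), (2015, 20), (2016, 27), (2023, 26)}
Taking the union: {(1985, 9), (1986, 13), (1989, 35), (1992, 16), (2002, 21), (2004, 39), (2005, 30), (2010, 30), (2015, 20), (2016, 27), (2023, 26)}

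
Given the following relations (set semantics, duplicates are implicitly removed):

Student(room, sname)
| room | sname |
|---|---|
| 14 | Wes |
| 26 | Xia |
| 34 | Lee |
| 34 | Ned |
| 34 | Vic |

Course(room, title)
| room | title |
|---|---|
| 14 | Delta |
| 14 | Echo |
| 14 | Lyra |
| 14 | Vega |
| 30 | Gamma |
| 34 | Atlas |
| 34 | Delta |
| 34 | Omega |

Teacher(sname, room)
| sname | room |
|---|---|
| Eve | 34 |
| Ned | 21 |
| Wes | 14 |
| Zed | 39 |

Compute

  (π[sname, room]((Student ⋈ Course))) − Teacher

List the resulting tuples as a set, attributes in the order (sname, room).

Student ⋈ Course (natural join on room): {(14, Wes, Delta), (14, Wes, Echo), (14, Wes, Lyra), (14, Wes, Vega), (34, Lee, Atlas), (34, Lee, Delta), (34, Lee, Omega), (34, Ned, Atlas), (34, Ned, Delta), (34, Ned, Omega), (34, Vic, Atlas), (34, Vic, Delta), (34, Vic, Omega)}
π_{sname, room} gives {(Lee, 34), (Ned, 34), (Vic, 34), (Wes, 14)} (9 duplicate(s) eliminated).
Difference: {(Lee, 34), (Ned, 34), (Vic, 34), (Wes, 14)} with {(Eve, 34), (Ned, 21), (Wes, 14), (Zed, 39)} → {(Lee, 34), (Ned, 34), (Vic, 34)}

{(Lee, 34), (Ned, 34), (Vic, 34)}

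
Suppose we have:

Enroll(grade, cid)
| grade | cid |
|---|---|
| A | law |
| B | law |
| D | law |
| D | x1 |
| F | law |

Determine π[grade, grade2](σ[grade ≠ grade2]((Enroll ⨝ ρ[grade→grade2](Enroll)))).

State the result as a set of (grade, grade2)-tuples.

ρ[grade→grade2]: schema becomes (grade2, cid); tuples unchanged.
Enroll ⋈ ρ[grade→grade2](Enroll) (natural join on cid): {(A, law, A), (A, law, B), (A, law, D), (A, law, F), (B, law, A), (B, law, B), (B, law, D), (B, law, F), (D, law, A), (D, law, B), (D, law, D), (D, law, F), (D, x1, D), (F, law, A), (F, law, B), (F, law, D), (F, law, F)}
σ[grade ≠ grade2]: keep tuples satisfying grade ≠ grade2 → {(A, law, B), (A, law, D), (A, law, F), (B, law, A), (B, law, D), (B, law, F), (D, law, A), (D, law, B), (D, law, F), (F, law, A), (F, law, B), (F, law, D)}
π_{grade, grade2} gives {(A, B), (A, D), (A, F), (B, A), (B, D), (B, F), (D, A), (D, B), (D, F), (F, A), (F, B), (F, D)}.

{(A, B), (A, D), (A, F), (B, A), (B, D), (B, F), (D, A), (D, B), (D, F), (F, A), (F, B), (F, D)}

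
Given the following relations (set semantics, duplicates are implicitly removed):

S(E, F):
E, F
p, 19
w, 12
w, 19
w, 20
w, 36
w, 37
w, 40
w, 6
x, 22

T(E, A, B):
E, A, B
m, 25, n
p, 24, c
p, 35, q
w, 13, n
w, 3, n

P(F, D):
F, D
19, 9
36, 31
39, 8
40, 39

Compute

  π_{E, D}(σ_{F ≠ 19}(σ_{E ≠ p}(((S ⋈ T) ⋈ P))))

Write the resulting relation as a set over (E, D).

Natural join on E: {(p, 19, 24, c), (p, 19, 35, q), (w, 12, 13, n), (w, 12, 3, n), (w, 19, 13, n), (w, 19, 3, n), (w, 20, 13, n), (w, 20, 3, n), (w, 36, 13, n), (w, 36, 3, n), (w, 37, 13, n), (w, 37, 3, n), (w, 40, 13, n), (w, 40, 3, n), (w, 6, 13, n), (w, 6, 3, n)}
Natural join on F: {(p, 19, 24, c, 9), (p, 19, 35, q, 9), (w, 19, 13, n, 9), (w, 19, 3, n, 9), (w, 36, 13, n, 31), (w, 36, 3, n, 31), (w, 40, 13, n, 39), (w, 40, 3, n, 39)}
Filtering on E ≠ p leaves {(w, 19, 13, n, 9), (w, 19, 3, n, 9), (w, 36, 13, n, 31), (w, 36, 3, n, 31), (w, 40, 13, n, 39), (w, 40, 3, n, 39)}.
Filtering on F ≠ 19 leaves {(w, 36, 13, n, 31), (w, 36, 3, n, 31), (w, 40, 13, n, 39), (w, 40, 3, n, 39)}.
Projecting to E, D (2 duplicate(s) eliminated): {(w, 31), (w, 39)}

{(w, 31), (w, 39)}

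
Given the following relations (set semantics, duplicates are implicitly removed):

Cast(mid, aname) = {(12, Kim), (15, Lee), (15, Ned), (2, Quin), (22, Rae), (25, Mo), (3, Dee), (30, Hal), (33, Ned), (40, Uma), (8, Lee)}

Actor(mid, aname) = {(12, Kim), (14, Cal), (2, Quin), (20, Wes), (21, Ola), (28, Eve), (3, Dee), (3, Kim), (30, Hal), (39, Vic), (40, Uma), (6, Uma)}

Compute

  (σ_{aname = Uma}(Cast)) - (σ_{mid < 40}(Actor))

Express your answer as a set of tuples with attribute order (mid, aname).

{(40, Uma)}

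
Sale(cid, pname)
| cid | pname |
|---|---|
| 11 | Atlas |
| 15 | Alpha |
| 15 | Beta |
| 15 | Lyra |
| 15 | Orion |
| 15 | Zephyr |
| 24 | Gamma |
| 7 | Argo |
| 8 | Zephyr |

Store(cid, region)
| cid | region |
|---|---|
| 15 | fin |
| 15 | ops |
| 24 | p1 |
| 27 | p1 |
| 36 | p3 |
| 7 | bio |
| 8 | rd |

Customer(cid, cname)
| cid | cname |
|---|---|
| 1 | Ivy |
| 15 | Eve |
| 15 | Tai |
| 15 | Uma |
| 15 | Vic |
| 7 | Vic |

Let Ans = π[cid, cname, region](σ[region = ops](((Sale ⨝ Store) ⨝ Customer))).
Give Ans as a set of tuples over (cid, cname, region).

{(15, Eve, ops), (15, Tai, ops), (15, Uma, ops), (15, Vic, ops)}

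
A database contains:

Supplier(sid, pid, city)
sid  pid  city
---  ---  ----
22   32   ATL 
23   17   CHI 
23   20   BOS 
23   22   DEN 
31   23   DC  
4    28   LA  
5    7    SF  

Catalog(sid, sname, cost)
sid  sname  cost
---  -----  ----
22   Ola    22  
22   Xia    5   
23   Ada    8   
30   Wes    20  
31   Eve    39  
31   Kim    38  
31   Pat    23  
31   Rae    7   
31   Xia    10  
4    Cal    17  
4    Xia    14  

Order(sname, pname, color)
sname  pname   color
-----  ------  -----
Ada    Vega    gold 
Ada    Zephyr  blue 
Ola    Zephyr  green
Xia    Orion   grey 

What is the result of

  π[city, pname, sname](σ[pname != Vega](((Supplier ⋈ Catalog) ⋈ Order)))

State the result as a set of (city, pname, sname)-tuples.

{(ATL, Orion, Xia), (ATL, Zephyr, Ola), (BOS, Zephyr, Ada), (CHI, Zephyr, Ada), (DC, Orion, Xia), (DEN, Zephyr, Ada), (LA, Orion, Xia)}

Natural join on sid: {(22, 32, ATL, Ola, 22), (22, 32, ATL, Xia, 5), (23, 17, CHI, Ada, 8), (23, 20, BOS, Ada, 8), (23, 22, DEN, Ada, 8), (31, 23, DC, Eve, 39), (31, 23, DC, Kim, 38), (31, 23, DC, Pat, 23), (31, 23, DC, Rae, 7), (31, 23, DC, Xia, 10), (4, 28, LA, Cal, 17), (4, 28, LA, Xia, 14)}
Natural join on sname: {(22, 32, ATL, Ola, 22, Zephyr, green), (22, 32, ATL, Xia, 5, Orion, grey), (23, 17, CHI, Ada, 8, Vega, gold), (23, 17, CHI, Ada, 8, Zephyr, blue), (23, 20, BOS, Ada, 8, Vega, gold), (23, 20, BOS, Ada, 8, Zephyr, blue), (23, 22, DEN, Ada, 8, Vega, gold), (23, 22, DEN, Ada, 8, Zephyr, blue), (31, 23, DC, Xia, 10, Orion, grey), (4, 28, LA, Xia, 14, Orion, grey)}
Filtering on pname != Vega leaves {(22, 32, ATL, Ola, 22, Zephyr, green), (22, 32, ATL, Xia, 5, Orion, grey), (23, 17, CHI, Ada, 8, Zephyr, blue), (23, 20, BOS, Ada, 8, Zephyr, blue), (23, 22, DEN, Ada, 8, Zephyr, blue), (31, 23, DC, Xia, 10, Orion, grey), (4, 28, LA, Xia, 14, Orion, grey)}.
Keep only column(s) city, pname, sname: {(ATL, Orion, Xia), (ATL, Zephyr, Ola), (BOS, Zephyr, Ada), (CHI, Zephyr, Ada), (DC, Orion, Xia), (DEN, Zephyr, Ada), (LA, Orion, Xia)}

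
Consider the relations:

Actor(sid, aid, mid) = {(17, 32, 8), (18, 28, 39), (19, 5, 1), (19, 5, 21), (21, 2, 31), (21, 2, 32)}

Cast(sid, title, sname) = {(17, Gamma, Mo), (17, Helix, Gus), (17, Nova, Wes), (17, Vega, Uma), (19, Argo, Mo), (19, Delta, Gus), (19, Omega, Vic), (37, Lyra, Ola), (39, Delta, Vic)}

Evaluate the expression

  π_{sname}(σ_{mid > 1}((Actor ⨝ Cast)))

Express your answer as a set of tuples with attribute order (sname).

{Gus, Mo, Uma, Vic, Wes}

Actor ⋈ Cast (natural join on sid): {(17, 32, 8, Gamma, Mo), (17, 32, 8, Helix, Gus), (17, 32, 8, Nova, Wes), (17, 32, 8, Vega, Uma), (19, 5, 1, Argo, Mo), (19, 5, 1, Delta, Gus), (19, 5, 1, Omega, Vic), (19, 5, 21, Argo, Mo), (19, 5, 21, Delta, Gus), (19, 5, 21, Omega, Vic)}
Apply σ_{mid > 1}; surviving tuples: {(17, 32, 8, Gamma, Mo), (17, 32, 8, Helix, Gus), (17, 32, 8, Nova, Wes), (17, 32, 8, Vega, Uma), (19, 5, 21, Argo, Mo), (19, 5, 21, Delta, Gus), (19, 5, 21, Omega, Vic)}
Keep only column(s) sname (2 duplicate(s) eliminated): {Gus, Mo, Uma, Vic, Wes}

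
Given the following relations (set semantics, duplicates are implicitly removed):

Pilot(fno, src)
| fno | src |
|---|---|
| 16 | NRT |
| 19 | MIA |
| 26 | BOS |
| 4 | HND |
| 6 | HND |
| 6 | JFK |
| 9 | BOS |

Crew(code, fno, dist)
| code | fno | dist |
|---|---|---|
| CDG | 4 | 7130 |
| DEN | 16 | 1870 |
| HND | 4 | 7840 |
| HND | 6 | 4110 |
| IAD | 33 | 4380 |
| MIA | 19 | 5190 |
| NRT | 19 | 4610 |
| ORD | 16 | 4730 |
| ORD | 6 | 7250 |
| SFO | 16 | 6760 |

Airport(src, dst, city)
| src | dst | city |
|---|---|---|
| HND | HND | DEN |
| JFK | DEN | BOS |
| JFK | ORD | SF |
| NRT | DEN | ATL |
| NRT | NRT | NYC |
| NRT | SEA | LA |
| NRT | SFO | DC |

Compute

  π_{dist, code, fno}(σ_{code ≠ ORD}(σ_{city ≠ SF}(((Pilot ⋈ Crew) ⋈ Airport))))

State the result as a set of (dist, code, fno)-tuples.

Pilot ⋈ Crew (natural join on fno): {(16, NRT, DEN, 1870), (16, NRT, ORD, 4730), (16, NRT, SFO, 6760), (19, MIA, MIA, 5190), (19, MIA, NRT, 4610), (4, HND, CDG, 7130), (4, HND, HND, 7840), (6, HND, HND, 4110), (6, HND, ORD, 7250), (6, JFK, HND, 4110), (6, JFK, ORD, 7250)}
(Pilot ⋈ Crew) ⋈ Airport (natural join on src): {(16, NRT, DEN, 1870, DEN, ATL), (16, NRT, DEN, 1870, NRT, NYC), (16, NRT, DEN, 1870, SEA, LA), (16, NRT, DEN, 1870, SFO, DC), (16, NRT, ORD, 4730, DEN, ATL), (16, NRT, ORD, 4730, NRT, NYC), (16, NRT, ORD, 4730, SEA, LA), (16, NRT, ORD, 4730, SFO, DC), (16, NRT, SFO, 6760, DEN, ATL), (16, NRT, SFO, 6760, NRT, NYC), (16, NRT, SFO, 6760, SEA, LA), (16, NRT, SFO, 6760, SFO, DC), (4, HND, CDG, 7130, HND, DEN), (4, HND, HND, 7840, HND, DEN), (6, HND, HND, 4110, HND, DEN), (6, HND, ORD, 7250, HND, DEN), (6, JFK, HND, 4110, DEN, BOS), (6, JFK, HND, 4110, ORD, SF), (6, JFK, ORD, 7250, DEN, BOS), (6, JFK, ORD, 7250, ORD, SF)}
Filtering on city ≠ SF leaves {(16, NRT, DEN, 1870, DEN, ATL), (16, NRT, DEN, 1870, NRT, NYC), (16, NRT, DEN, 1870, SEA, LA), (16, NRT, DEN, 1870, SFO, DC), (16, NRT, ORD, 4730, DEN, ATL), (16, NRT, ORD, 4730, NRT, NYC), (16, NRT, ORD, 4730, SEA, LA), (16, NRT, ORD, 4730, SFO, DC), (16, NRT, SFO, 6760, DEN, ATL), (16, NRT, SFO, 6760, NRT, NYC), (16, NRT, SFO, 6760, SEA, LA), (16, NRT, SFO, 6760, SFO, DC), (4, HND, CDG, 7130, HND, DEN), (4, HND, HND, 7840, HND, DEN), (6, HND, HND, 4110, HND, DEN), (6, HND, ORD, 7250, HND, DEN), (6, JFK, HND, 4110, DEN, BOS), (6, JFK, ORD, 7250, DEN, BOS)}.
Filtering on code ≠ ORD leaves {(16, NRT, DEN, 1870, DEN, ATL), (16, NRT, DEN, 1870, NRT, NYC), (16, NRT, DEN, 1870, SEA, LA), (16, NRT, DEN, 1870, SFO, DC), (16, NRT, SFO, 6760, DEN, ATL), (16, NRT, SFO, 6760, NRT, NYC), (16, NRT, SFO, 6760, SEA, LA), (16, NRT, SFO, 6760, SFO, DC), (4, HND, CDG, 7130, HND, DEN), (4, HND, HND, 7840, HND, DEN), (6, HND, HND, 4110, HND, DEN), (6, JFK, HND, 4110, DEN, BOS)}.
π_{dist, code, fno} gives {(1870, DEN, 16), (4110, HND, 6), (6760, SFO, 16), (7130, CDG, 4), (7840, HND, 4)} (7 duplicate(s) eliminated).

{(1870, DEN, 16), (4110, HND, 6), (6760, SFO, 16), (7130, CDG, 4), (7840, HND, 4)}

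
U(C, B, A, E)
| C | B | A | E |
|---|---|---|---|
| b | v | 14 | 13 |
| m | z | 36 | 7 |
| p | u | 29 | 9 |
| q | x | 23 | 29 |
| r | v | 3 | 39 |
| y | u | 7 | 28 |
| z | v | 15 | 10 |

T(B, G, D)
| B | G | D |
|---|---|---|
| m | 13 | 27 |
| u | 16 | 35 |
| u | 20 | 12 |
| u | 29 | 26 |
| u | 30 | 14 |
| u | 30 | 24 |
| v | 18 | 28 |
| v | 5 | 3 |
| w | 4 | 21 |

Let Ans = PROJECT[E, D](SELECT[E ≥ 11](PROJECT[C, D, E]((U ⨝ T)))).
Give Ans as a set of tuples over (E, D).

{(13, 28), (13, 3), (28, 12), (28, 14), (28, 24), (28, 26), (28, 35), (39, 28), (39, 3)}

Joining U and T on B yields {(b, v, 14, 13, 18, 28), (b, v, 14, 13, 5, 3), (p, u, 29, 9, 16, 35), (p, u, 29, 9, 20, 12), (p, u, 29, 9, 29, 26), (p, u, 29, 9, 30, 14), (p, u, 29, 9, 30, 24), (r, v, 3, 39, 18, 28), (r, v, 3, 39, 5, 3), (y, u, 7, 28, 16, 35), (y, u, 7, 28, 20, 12), (y, u, 7, 28, 29, 26), (y, u, 7, 28, 30, 14), (y, u, 7, 28, 30, 24), (z, v, 15, 10, 18, 28), (z, v, 15, 10, 5, 3)}.
π_{C, D, E} gives {(b, 28, 13), (b, 3, 13), (p, 12, 9), (p, 14, 9), (p, 24, 9), (p, 26, 9), (p, 35, 9), (r, 28, 39), (r, 3, 39), (y, 12, 28), (y, 14, 28), (y, 24, 28), (y, 26, 28), (y, 35, 28), (z, 28, 10), (z, 3, 10)}.
σ[E ≥ 11]: keep tuples satisfying E ≥ 11 → {(b, 28, 13), (b, 3, 13), (r, 28, 39), (r, 3, 39), (y, 12, 28), (y, 14, 28), (y, 24, 28), (y, 26, 28), (y, 35, 28)}
π_{E, D} gives {(13, 28), (13, 3), (28, 12), (28, 14), (28, 24), (28, 26), (28, 35), (39, 28), (39, 3)}.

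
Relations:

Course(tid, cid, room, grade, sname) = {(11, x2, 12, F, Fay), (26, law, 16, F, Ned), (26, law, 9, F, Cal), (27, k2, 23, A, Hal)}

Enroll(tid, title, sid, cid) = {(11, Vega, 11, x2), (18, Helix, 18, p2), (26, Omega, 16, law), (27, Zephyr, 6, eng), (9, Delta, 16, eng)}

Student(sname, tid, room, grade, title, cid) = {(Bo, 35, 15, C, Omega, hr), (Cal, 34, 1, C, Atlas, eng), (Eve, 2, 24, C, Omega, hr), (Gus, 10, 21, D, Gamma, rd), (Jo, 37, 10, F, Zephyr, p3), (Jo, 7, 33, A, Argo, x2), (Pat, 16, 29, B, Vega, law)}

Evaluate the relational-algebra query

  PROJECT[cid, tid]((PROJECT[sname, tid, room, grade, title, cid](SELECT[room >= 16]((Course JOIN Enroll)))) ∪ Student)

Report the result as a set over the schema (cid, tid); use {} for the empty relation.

{(eng, 34), (hr, 2), (hr, 35), (law, 16), (law, 26), (p3, 37), (rd, 10), (x2, 7)}

Joining Course and Enroll on tid, cid yields {(11, x2, 12, F, Fay, Vega, 11), (26, law, 16, F, Ned, Omega, 16), (26, law, 9, F, Cal, Omega, 16)}.
Filtering on room >= 16 leaves {(26, law, 16, F, Ned, Omega, 16)}.
π[sname, tid, room, grade, title, cid]: project onto (sname, tid, room, grade, title, cid) → {(Ned, 26, 16, F, Omega, law)}
Set union of the two operands is {(Bo, 35, 15, C, Omega, hr), (Cal, 34, 1, C, Atlas, eng), (Eve, 2, 24, C, Omega, hr), (Gus, 10, 21, D, Gamma, rd), (Jo, 37, 10, F, Zephyr, p3), (Jo, 7, 33, A, Argo, x2), (Ned, 26, 16, F, Omega, law), (Pat, 16, 29, B, Vega, law)}.
π[cid, tid]: project onto (cid, tid) → {(eng, 34), (hr, 2), (hr, 35), (law, 16), (law, 26), (p3, 37), (rd, 10), (x2, 7)}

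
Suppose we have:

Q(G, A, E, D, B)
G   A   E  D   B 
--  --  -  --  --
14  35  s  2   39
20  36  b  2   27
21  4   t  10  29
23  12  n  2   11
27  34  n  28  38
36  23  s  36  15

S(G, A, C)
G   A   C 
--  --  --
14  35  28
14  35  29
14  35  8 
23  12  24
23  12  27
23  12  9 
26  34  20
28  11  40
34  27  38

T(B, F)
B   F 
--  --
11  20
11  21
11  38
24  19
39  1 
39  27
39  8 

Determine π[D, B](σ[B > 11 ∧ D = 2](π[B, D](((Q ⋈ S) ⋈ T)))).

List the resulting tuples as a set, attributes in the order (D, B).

Joining Q and S on G, A yields {(14, 35, s, 2, 39, 28), (14, 35, s, 2, 39, 29), (14, 35, s, 2, 39, 8), (23, 12, n, 2, 11, 24), (23, 12, n, 2, 11, 27), (23, 12, n, 2, 11, 9)}.
Joining (Q ⋈ S) and T on B yields {(14, 35, s, 2, 39, 28, 1), (14, 35, s, 2, 39, 28, 27), (14, 35, s, 2, 39, 28, 8), (14, 35, s, 2, 39, 29, 1), (14, 35, s, 2, 39, 29, 27), (14, 35, s, 2, 39, 29, 8), (14, 35, s, 2, 39, 8, 1), (14, 35, s, 2, 39, 8, 27), (14, 35, s, 2, 39, 8, 8), (23, 12, n, 2, 11, 24, 20), (23, 12, n, 2, 11, 24, 21), (23, 12, n, 2, 11, 24, 38), (23, 12, n, 2, 11, 27, 20), (23, 12, n, 2, 11, 27, 21), (23, 12, n, 2, 11, 27, 38), (23, 12, n, 2, 11, 9, 20), (23, 12, n, 2, 11, 9, 21), (23, 12, n, 2, 11, 9, 38)}.
π[B, D]: project onto (B, D) (16 duplicate(s) eliminated) → {(11, 2), (39, 2)}
Apply σ_{B > 11 ∧ D = 2}; surviving tuples: {(39, 2)}
π[D, B]: project onto (D, B) → {(2, 39)}

{(2, 39)}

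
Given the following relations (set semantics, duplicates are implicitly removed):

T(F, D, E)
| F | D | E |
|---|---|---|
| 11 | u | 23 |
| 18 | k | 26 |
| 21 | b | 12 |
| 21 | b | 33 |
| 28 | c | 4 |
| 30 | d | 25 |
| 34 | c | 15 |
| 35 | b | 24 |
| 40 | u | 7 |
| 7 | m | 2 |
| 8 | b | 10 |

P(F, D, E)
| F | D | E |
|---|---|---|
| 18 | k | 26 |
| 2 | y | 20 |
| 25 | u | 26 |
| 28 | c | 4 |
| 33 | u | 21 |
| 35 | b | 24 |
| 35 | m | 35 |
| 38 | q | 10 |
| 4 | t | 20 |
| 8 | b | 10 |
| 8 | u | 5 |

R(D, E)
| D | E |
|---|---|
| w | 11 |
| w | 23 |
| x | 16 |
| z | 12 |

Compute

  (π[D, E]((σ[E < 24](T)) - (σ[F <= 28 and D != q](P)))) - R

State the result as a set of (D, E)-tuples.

Filtering on E < 24 leaves {(11, u, 23), (21, b, 12), (28, c, 4), (34, c, 15), (40, u, 7), (7, m, 2), (8, b, 10)}.
Filtering on F <= 28 and D != q leaves {(18, k, 26), (2, y, 20), (25, u, 26), (28, c, 4), (4, t, 20), (8, b, 10), (8, u, 5)}.
Taking the difference: {(11, u, 23), (21, b, 12), (34, c, 15), (40, u, 7), (7, m, 2)}
Projecting to D, E: {(b, 12), (c, 15), (m, 2), (u, 23), (u, 7)}
Taking the difference: {(b, 12), (c, 15), (m, 2), (u, 23), (u, 7)}

{(b, 12), (c, 15), (m, 2), (u, 23), (u, 7)}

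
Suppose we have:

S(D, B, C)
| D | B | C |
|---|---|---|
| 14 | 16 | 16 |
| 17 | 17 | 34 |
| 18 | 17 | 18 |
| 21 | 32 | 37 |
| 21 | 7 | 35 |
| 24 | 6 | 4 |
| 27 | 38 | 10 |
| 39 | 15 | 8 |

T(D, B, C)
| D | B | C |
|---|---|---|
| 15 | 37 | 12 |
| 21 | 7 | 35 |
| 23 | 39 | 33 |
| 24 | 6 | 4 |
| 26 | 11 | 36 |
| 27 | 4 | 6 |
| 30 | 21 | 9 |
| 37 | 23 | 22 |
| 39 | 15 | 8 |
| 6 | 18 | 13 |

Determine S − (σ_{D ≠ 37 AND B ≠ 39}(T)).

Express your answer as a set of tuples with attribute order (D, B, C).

{(14, 16, 16), (17, 17, 34), (18, 17, 18), (21, 32, 37), (27, 38, 10)}

Apply σ_{D ≠ 37 AND B ≠ 39}; surviving tuples: {(15, 37, 12), (21, 7, 35), (24, 6, 4), (26, 11, 36), (27, 4, 6), (30, 21, 9), (39, 15, 8), (6, 18, 13)}
Difference: {(14, 16, 16), (17, 17, 34), (18, 17, 18), (21, 32, 37), (21, 7, 35), (24, 6, 4), (27, 38, 10), (39, 15, 8)} with {(15, 37, 12), (21, 7, 35), (24, 6, 4), (26, 11, 36), (27, 4, 6), (30, 21, 9), (39, 15, 8), (6, 18, 13)} → {(14, 16, 16), (17, 17, 34), (18, 17, 18), (21, 32, 37), (27, 38, 10)}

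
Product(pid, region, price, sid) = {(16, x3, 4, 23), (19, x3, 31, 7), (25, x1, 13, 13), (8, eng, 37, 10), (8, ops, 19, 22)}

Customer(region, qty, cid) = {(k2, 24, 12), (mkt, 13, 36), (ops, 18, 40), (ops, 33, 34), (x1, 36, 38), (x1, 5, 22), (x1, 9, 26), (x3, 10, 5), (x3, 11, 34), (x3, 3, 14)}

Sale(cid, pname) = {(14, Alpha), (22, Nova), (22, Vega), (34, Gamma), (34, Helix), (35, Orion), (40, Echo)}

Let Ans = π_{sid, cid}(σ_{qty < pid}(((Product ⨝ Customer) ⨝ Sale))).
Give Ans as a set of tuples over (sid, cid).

{(13, 22), (23, 14), (23, 34), (7, 14), (7, 34)}

Joining Product and Customer on region yields {(16, x3, 4, 23, 10, 5), (16, x3, 4, 23, 11, 34), (16, x3, 4, 23, 3, 14), (19, x3, 31, 7, 10, 5), (19, x3, 31, 7, 11, 34), (19, x3, 31, 7, 3, 14), (25, x1, 13, 13, 36, 38), (25, x1, 13, 13, 5, 22), (25, x1, 13, 13, 9, 26), (8, ops, 19, 22, 18, 40), (8, ops, 19, 22, 33, 34)}.
Joining (Product ⨝ Customer) and Sale on cid yields {(16, x3, 4, 23, 11, 34, Gamma), (16, x3, 4, 23, 11, 34, Helix), (16, x3, 4, 23, 3, 14, Alpha), (19, x3, 31, 7, 11, 34, Gamma), (19, x3, 31, 7, 11, 34, Helix), (19, x3, 31, 7, 3, 14, Alpha), (25, x1, 13, 13, 5, 22, Nova), (25, x1, 13, 13, 5, 22, Vega), (8, ops, 19, 22, 18, 40, Echo), (8, ops, 19, 22, 33, 34, Gamma), (8, ops, 19, 22, 33, 34, Helix)}.
σ[qty < pid]: keep tuples satisfying qty < pid → {(16, x3, 4, 23, 11, 34, Gamma), (16, x3, 4, 23, 11, 34, Helix), (16, x3, 4, 23, 3, 14, Alpha), (19, x3, 31, 7, 11, 34, Gamma), (19, x3, 31, 7, 11, 34, Helix), (19, x3, 31, 7, 3, 14, Alpha), (25, x1, 13, 13, 5, 22, Nova), (25, x1, 13, 13, 5, 22, Vega)}
π[sid, cid]: project onto (sid, cid) (3 duplicate(s) eliminated) → {(13, 22), (23, 14), (23, 34), (7, 14), (7, 34)}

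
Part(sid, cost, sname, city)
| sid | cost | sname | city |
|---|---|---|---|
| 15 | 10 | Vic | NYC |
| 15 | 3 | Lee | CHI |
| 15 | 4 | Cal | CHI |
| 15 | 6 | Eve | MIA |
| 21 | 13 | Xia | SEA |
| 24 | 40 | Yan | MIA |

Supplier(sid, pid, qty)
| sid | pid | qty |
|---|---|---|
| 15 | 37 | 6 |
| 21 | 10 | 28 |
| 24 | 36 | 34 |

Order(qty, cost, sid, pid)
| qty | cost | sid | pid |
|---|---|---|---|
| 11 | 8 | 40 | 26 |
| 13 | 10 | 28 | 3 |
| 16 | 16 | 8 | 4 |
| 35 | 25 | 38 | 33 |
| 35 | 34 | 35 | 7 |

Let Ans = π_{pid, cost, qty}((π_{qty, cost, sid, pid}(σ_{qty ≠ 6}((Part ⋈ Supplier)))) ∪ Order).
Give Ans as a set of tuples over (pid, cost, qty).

{(10, 13, 28), (26, 8, 11), (3, 10, 13), (33, 25, 35), (36, 40, 34), (4, 16, 16), (7, 34, 35)}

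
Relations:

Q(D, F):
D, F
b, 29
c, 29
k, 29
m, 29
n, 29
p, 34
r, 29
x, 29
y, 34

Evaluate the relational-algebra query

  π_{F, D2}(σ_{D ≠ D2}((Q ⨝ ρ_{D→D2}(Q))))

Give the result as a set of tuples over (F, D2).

{(29, b), (29, c), (29, k), (29, m), (29, n), (29, r), (29, x), (34, p), (34, y)}

ρ[D→D2]: schema becomes (D2, F); tuples unchanged.
Joining Q and ρ_{D→D2}(Q) on F yields {(b, 29, b), (b, 29, c), (b, 29, k), (b, 29, m), (b, 29, n), (b, 29, r), (b, 29, x), (c, 29, b), (c, 29, c), (c, 29, k), (c, 29, m), (c, 29, n), (c, 29, r), (c, 29, x), (k, 29, b), (k, 29, c), (k, 29, k), (k, 29, m), (k, 29, n), (k, 29, r), (k, 29, x), (m, 29, b), (m, 29, c), (m, 29, k), (m, 29, m), (m, 29, n), (m, 29, r), (m, 29, x), (n, 29, b), (n, 29, c), (n, 29, k), (n, 29, m), (n, 29, n), (n, 29, r), (n, 29, x), (p, 34, p), (p, 34, y), (r, 29, b), (r, 29, c), (r, 29, k), (r, 29, m), (r, 29, n), (r, 29, r), (r, 29, x), (x, 29, b), (x, 29, c), (x, 29, k), (x, 29, m), (x, 29, n), (x, 29, r), (x, 29, x), (y, 34, p), (y, 34, y)}.
Apply σ_{D ≠ D2}; surviving tuples: {(b, 29, c), (b, 29, k), (b, 29, m), (b, 29, n), (b, 29, r), (b, 29, x), (c, 29, b), (c, 29, k), (c, 29, m), (c, 29, n), (c, 29, r), (c, 29, x), (k, 29, b), (k, 29, c), (k, 29, m), (k, 29, n), (k, 29, r), (k, 29, x), (m, 29, b), (m, 29, c), (m, 29, k), (m, 29, n), (m, 29, r), (m, 29, x), (n, 29, b), (n, 29, c), (n, 29, k), (n, 29, m), (n, 29, r), (n, 29, x), (p, 34, y), (r, 29, b), (r, 29, c), (r, 29, k), (r, 29, m), (r, 29, n), (r, 29, x), (x, 29, b), (x, 29, c), (x, 29, k), (x, 29, m), (x, 29, n), (x, 29, r), (y, 34, p)}
Projecting to F, D2 (35 duplicate(s) eliminated): {(29, b), (29, c), (29, k), (29, m), (29, n), (29, r), (29, x), (34, p), (34, y)}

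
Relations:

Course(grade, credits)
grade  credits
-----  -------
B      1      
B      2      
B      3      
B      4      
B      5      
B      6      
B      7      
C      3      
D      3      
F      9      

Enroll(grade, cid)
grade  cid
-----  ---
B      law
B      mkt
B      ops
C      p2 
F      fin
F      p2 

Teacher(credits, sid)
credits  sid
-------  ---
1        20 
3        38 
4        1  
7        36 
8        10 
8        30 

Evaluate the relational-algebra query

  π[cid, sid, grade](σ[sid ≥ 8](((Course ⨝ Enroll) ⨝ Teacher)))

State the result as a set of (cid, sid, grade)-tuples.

{(law, 20, B), (law, 36, B), (law, 38, B), (mkt, 20, B), (mkt, 36, B), (mkt, 38, B), (ops, 20, B), (ops, 36, B), (ops, 38, B), (p2, 38, C)}

Natural join on grade: {(B, 1, law), (B, 1, mkt), (B, 1, ops), (B, 2, law), (B, 2, mkt), (B, 2, ops), (B, 3, law), (B, 3, mkt), (B, 3, ops), (B, 4, law), (B, 4, mkt), (B, 4, ops), (B, 5, law), (B, 5, mkt), (B, 5, ops), (B, 6, law), (B, 6, mkt), (B, 6, ops), (B, 7, law), (B, 7, mkt), (B, 7, ops), (C, 3, p2), (F, 9, fin), (F, 9, p2)}
Natural join on credits: {(B, 1, law, 20), (B, 1, mkt, 20), (B, 1, ops, 20), (B, 3, law, 38), (B, 3, mkt, 38), (B, 3, ops, 38), (B, 4, law, 1), (B, 4, mkt, 1), (B, 4, ops, 1), (B, 7, law, 36), (B, 7, mkt, 36), (B, 7, ops, 36), (C, 3, p2, 38)}
Filtering on sid ≥ 8 leaves {(B, 1, law, 20), (B, 1, mkt, 20), (B, 1, ops, 20), (B, 3, law, 38), (B, 3, mkt, 38), (B, 3, ops, 38), (B, 7, law, 36), (B, 7, mkt, 36), (B, 7, ops, 36), (C, 3, p2, 38)}.
π_{cid, sid, grade} gives {(law, 20, B), (law, 36, B), (law, 38, B), (mkt, 20, B), (mkt, 36, B), (mkt, 38, B), (ops, 20, B), (ops, 36, B), (ops, 38, B), (p2, 38, C)}.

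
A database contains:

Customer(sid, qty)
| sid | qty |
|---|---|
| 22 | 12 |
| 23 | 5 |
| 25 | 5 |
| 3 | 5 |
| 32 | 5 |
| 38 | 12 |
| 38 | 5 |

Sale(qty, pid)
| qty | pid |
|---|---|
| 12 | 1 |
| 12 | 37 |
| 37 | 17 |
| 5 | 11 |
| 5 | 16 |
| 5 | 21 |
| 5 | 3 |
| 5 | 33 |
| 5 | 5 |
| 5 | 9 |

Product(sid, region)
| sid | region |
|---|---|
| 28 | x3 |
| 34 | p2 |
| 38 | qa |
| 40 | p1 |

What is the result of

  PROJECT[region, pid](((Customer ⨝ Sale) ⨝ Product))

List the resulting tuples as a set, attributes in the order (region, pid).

{(qa, 1), (qa, 11), (qa, 16), (qa, 21), (qa, 3), (qa, 33), (qa, 37), (qa, 5), (qa, 9)}

Natural join on qty: {(22, 12, 1), (22, 12, 37), (23, 5, 11), (23, 5, 16), (23, 5, 21), (23, 5, 3), (23, 5, 33), (23, 5, 5), (23, 5, 9), (25, 5, 11), (25, 5, 16), (25, 5, 21), (25, 5, 3), (25, 5, 33), (25, 5, 5), (25, 5, 9), (3, 5, 11), (3, 5, 16), (3, 5, 21), (3, 5, 3), (3, 5, 33), (3, 5, 5), (3, 5, 9), (32, 5, 11), (32, 5, 16), (32, 5, 21), (32, 5, 3), (32, 5, 33), (32, 5, 5), (32, 5, 9), (38, 12, 1), (38, 12, 37), (38, 5, 11), (38, 5, 16), (38, 5, 21), (38, 5, 3), (38, 5, 33), (38, 5, 5), (38, 5, 9)}
Natural join on sid: {(38, 12, 1, qa), (38, 12, 37, qa), (38, 5, 11, qa), (38, 5, 16, qa), (38, 5, 21, qa), (38, 5, 3, qa), (38, 5, 33, qa), (38, 5, 5, qa), (38, 5, 9, qa)}
π[region, pid]: project onto (region, pid) → {(qa, 1), (qa, 11), (qa, 16), (qa, 21), (qa, 3), (qa, 33), (qa, 37), (qa, 5), (qa, 9)}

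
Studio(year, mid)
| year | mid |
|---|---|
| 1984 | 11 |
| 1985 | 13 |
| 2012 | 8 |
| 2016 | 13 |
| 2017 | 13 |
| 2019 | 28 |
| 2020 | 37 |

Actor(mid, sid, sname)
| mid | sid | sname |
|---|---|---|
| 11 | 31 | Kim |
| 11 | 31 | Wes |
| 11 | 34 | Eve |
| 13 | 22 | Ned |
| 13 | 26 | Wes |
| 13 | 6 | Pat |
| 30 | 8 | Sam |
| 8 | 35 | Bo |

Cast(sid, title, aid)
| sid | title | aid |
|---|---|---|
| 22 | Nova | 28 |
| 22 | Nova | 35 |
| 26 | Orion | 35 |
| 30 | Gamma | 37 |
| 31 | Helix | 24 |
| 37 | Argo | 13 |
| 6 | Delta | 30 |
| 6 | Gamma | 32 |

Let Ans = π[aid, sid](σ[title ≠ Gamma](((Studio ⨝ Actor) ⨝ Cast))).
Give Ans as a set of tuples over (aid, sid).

Natural join on mid: {(1984, 11, 31, Kim), (1984, 11, 31, Wes), (1984, 11, 34, Eve), (1985, 13, 22, Ned), (1985, 13, 26, Wes), (1985, 13, 6, Pat), (2012, 8, 35, Bo), (2016, 13, 22, Ned), (2016, 13, 26, Wes), (2016, 13, 6, Pat), (2017, 13, 22, Ned), (2017, 13, 26, Wes), (2017, 13, 6, Pat)}
Natural join on sid: {(1984, 11, 31, Kim, Helix, 24), (1984, 11, 31, Wes, Helix, 24), (1985, 13, 22, Ned, Nova, 28), (1985, 13, 22, Ned, Nova, 35), (1985, 13, 26, Wes, Orion, 35), (1985, 13, 6, Pat, Delta, 30), (1985, 13, 6, Pat, Gamma, 32), (2016, 13, 22, Ned, Nova, 28), (2016, 13, 22, Ned, Nova, 35), (2016, 13, 26, Wes, Orion, 35), (2016, 13, 6, Pat, Delta, 30), (2016, 13, 6, Pat, Gamma, 32), (2017, 13, 22, Ned, Nova, 28), (2017, 13, 22, Ned, Nova, 35), (2017, 13, 26, Wes, Orion, 35), (2017, 13, 6, Pat, Delta, 30), (2017, 13, 6, Pat, Gamma, 32)}
σ[title ≠ Gamma]: keep tuples satisfying title ≠ Gamma → {(1984, 11, 31, Kim, Helix, 24), (1984, 11, 31, Wes, Helix, 24), (1985, 13, 22, Ned, Nova, 28), (1985, 13, 22, Ned, Nova, 35), (1985, 13, 26, Wes, Orion, 35), (1985, 13, 6, Pat, Delta, 30), (2016, 13, 22, Ned, Nova, 28), (2016, 13, 22, Ned, Nova, 35), (2016, 13, 26, Wes, Orion, 35), (2016, 13, 6, Pat, Delta, 30), (2017, 13, 22, Ned, Nova, 28), (2017, 13, 22, Ned, Nova, 35), (2017, 13, 26, Wes, Orion, 35), (2017, 13, 6, Pat, Delta, 30)}
π[aid, sid]: project onto (aid, sid) (9 duplicate(s) eliminated) → {(24, 31), (28, 22), (30, 6), (35, 22), (35, 26)}

{(24, 31), (28, 22), (30, 6), (35, 22), (35, 26)}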